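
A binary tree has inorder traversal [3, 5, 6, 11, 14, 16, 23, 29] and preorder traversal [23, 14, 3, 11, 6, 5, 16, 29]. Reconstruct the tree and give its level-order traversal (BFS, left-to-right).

Inorder:  [3, 5, 6, 11, 14, 16, 23, 29]
Preorder: [23, 14, 3, 11, 6, 5, 16, 29]
Algorithm: preorder visits root first, so consume preorder in order;
for each root, split the current inorder slice at that value into
left-subtree inorder and right-subtree inorder, then recurse.
Recursive splits:
  root=23; inorder splits into left=[3, 5, 6, 11, 14, 16], right=[29]
  root=14; inorder splits into left=[3, 5, 6, 11], right=[16]
  root=3; inorder splits into left=[], right=[5, 6, 11]
  root=11; inorder splits into left=[5, 6], right=[]
  root=6; inorder splits into left=[5], right=[]
  root=5; inorder splits into left=[], right=[]
  root=16; inorder splits into left=[], right=[]
  root=29; inorder splits into left=[], right=[]
Reconstructed level-order: [23, 14, 29, 3, 16, 11, 6, 5]


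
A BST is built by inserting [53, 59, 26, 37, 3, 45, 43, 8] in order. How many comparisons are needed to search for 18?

Search path for 18: 53 -> 26 -> 3 -> 8
Found: False
Comparisons: 4


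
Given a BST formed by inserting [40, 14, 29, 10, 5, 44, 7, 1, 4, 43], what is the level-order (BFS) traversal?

Tree insertion order: [40, 14, 29, 10, 5, 44, 7, 1, 4, 43]
Tree (level-order array): [40, 14, 44, 10, 29, 43, None, 5, None, None, None, None, None, 1, 7, None, 4]
BFS from the root, enqueuing left then right child of each popped node:
  queue [40] -> pop 40, enqueue [14, 44], visited so far: [40]
  queue [14, 44] -> pop 14, enqueue [10, 29], visited so far: [40, 14]
  queue [44, 10, 29] -> pop 44, enqueue [43], visited so far: [40, 14, 44]
  queue [10, 29, 43] -> pop 10, enqueue [5], visited so far: [40, 14, 44, 10]
  queue [29, 43, 5] -> pop 29, enqueue [none], visited so far: [40, 14, 44, 10, 29]
  queue [43, 5] -> pop 43, enqueue [none], visited so far: [40, 14, 44, 10, 29, 43]
  queue [5] -> pop 5, enqueue [1, 7], visited so far: [40, 14, 44, 10, 29, 43, 5]
  queue [1, 7] -> pop 1, enqueue [4], visited so far: [40, 14, 44, 10, 29, 43, 5, 1]
  queue [7, 4] -> pop 7, enqueue [none], visited so far: [40, 14, 44, 10, 29, 43, 5, 1, 7]
  queue [4] -> pop 4, enqueue [none], visited so far: [40, 14, 44, 10, 29, 43, 5, 1, 7, 4]
Result: [40, 14, 44, 10, 29, 43, 5, 1, 7, 4]


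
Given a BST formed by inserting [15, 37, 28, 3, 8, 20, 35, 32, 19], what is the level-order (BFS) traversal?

Tree insertion order: [15, 37, 28, 3, 8, 20, 35, 32, 19]
Tree (level-order array): [15, 3, 37, None, 8, 28, None, None, None, 20, 35, 19, None, 32]
BFS from the root, enqueuing left then right child of each popped node:
  queue [15] -> pop 15, enqueue [3, 37], visited so far: [15]
  queue [3, 37] -> pop 3, enqueue [8], visited so far: [15, 3]
  queue [37, 8] -> pop 37, enqueue [28], visited so far: [15, 3, 37]
  queue [8, 28] -> pop 8, enqueue [none], visited so far: [15, 3, 37, 8]
  queue [28] -> pop 28, enqueue [20, 35], visited so far: [15, 3, 37, 8, 28]
  queue [20, 35] -> pop 20, enqueue [19], visited so far: [15, 3, 37, 8, 28, 20]
  queue [35, 19] -> pop 35, enqueue [32], visited so far: [15, 3, 37, 8, 28, 20, 35]
  queue [19, 32] -> pop 19, enqueue [none], visited so far: [15, 3, 37, 8, 28, 20, 35, 19]
  queue [32] -> pop 32, enqueue [none], visited so far: [15, 3, 37, 8, 28, 20, 35, 19, 32]
Result: [15, 3, 37, 8, 28, 20, 35, 19, 32]


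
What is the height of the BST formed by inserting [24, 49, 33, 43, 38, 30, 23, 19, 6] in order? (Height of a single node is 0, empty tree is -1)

Insertion order: [24, 49, 33, 43, 38, 30, 23, 19, 6]
Tree (level-order array): [24, 23, 49, 19, None, 33, None, 6, None, 30, 43, None, None, None, None, 38]
Compute height bottom-up (empty subtree = -1):
  height(6) = 1 + max(-1, -1) = 0
  height(19) = 1 + max(0, -1) = 1
  height(23) = 1 + max(1, -1) = 2
  height(30) = 1 + max(-1, -1) = 0
  height(38) = 1 + max(-1, -1) = 0
  height(43) = 1 + max(0, -1) = 1
  height(33) = 1 + max(0, 1) = 2
  height(49) = 1 + max(2, -1) = 3
  height(24) = 1 + max(2, 3) = 4
Height = 4


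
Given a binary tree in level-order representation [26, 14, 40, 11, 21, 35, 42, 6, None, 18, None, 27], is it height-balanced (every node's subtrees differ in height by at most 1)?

Tree (level-order array): [26, 14, 40, 11, 21, 35, 42, 6, None, 18, None, 27]
Definition: a tree is height-balanced if, at every node, |h(left) - h(right)| <= 1 (empty subtree has height -1).
Bottom-up per-node check:
  node 6: h_left=-1, h_right=-1, diff=0 [OK], height=0
  node 11: h_left=0, h_right=-1, diff=1 [OK], height=1
  node 18: h_left=-1, h_right=-1, diff=0 [OK], height=0
  node 21: h_left=0, h_right=-1, diff=1 [OK], height=1
  node 14: h_left=1, h_right=1, diff=0 [OK], height=2
  node 27: h_left=-1, h_right=-1, diff=0 [OK], height=0
  node 35: h_left=0, h_right=-1, diff=1 [OK], height=1
  node 42: h_left=-1, h_right=-1, diff=0 [OK], height=0
  node 40: h_left=1, h_right=0, diff=1 [OK], height=2
  node 26: h_left=2, h_right=2, diff=0 [OK], height=3
All nodes satisfy the balance condition.
Result: Balanced


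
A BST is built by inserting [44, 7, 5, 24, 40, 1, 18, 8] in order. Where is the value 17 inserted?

Starting tree (level order): [44, 7, None, 5, 24, 1, None, 18, 40, None, None, 8]
Insertion path: 44 -> 7 -> 24 -> 18 -> 8
Result: insert 17 as right child of 8
Final tree (level order): [44, 7, None, 5, 24, 1, None, 18, 40, None, None, 8, None, None, None, None, 17]


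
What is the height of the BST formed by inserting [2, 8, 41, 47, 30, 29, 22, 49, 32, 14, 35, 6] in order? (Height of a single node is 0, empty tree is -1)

Insertion order: [2, 8, 41, 47, 30, 29, 22, 49, 32, 14, 35, 6]
Tree (level-order array): [2, None, 8, 6, 41, None, None, 30, 47, 29, 32, None, 49, 22, None, None, 35, None, None, 14]
Compute height bottom-up (empty subtree = -1):
  height(6) = 1 + max(-1, -1) = 0
  height(14) = 1 + max(-1, -1) = 0
  height(22) = 1 + max(0, -1) = 1
  height(29) = 1 + max(1, -1) = 2
  height(35) = 1 + max(-1, -1) = 0
  height(32) = 1 + max(-1, 0) = 1
  height(30) = 1 + max(2, 1) = 3
  height(49) = 1 + max(-1, -1) = 0
  height(47) = 1 + max(-1, 0) = 1
  height(41) = 1 + max(3, 1) = 4
  height(8) = 1 + max(0, 4) = 5
  height(2) = 1 + max(-1, 5) = 6
Height = 6


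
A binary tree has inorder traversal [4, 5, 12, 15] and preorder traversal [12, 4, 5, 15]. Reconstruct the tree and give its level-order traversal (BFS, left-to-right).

Inorder:  [4, 5, 12, 15]
Preorder: [12, 4, 5, 15]
Algorithm: preorder visits root first, so consume preorder in order;
for each root, split the current inorder slice at that value into
left-subtree inorder and right-subtree inorder, then recurse.
Recursive splits:
  root=12; inorder splits into left=[4, 5], right=[15]
  root=4; inorder splits into left=[], right=[5]
  root=5; inorder splits into left=[], right=[]
  root=15; inorder splits into left=[], right=[]
Reconstructed level-order: [12, 4, 15, 5]


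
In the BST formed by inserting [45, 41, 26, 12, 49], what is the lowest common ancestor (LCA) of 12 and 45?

Tree insertion order: [45, 41, 26, 12, 49]
Tree (level-order array): [45, 41, 49, 26, None, None, None, 12]
In a BST, the LCA of p=12, q=45 is the first node v on the
root-to-leaf path with p <= v <= q (go left if both < v, right if both > v).
Walk from root:
  at 45: 12 <= 45 <= 45, this is the LCA
LCA = 45


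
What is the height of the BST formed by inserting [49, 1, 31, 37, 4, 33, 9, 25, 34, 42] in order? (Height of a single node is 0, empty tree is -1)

Insertion order: [49, 1, 31, 37, 4, 33, 9, 25, 34, 42]
Tree (level-order array): [49, 1, None, None, 31, 4, 37, None, 9, 33, 42, None, 25, None, 34]
Compute height bottom-up (empty subtree = -1):
  height(25) = 1 + max(-1, -1) = 0
  height(9) = 1 + max(-1, 0) = 1
  height(4) = 1 + max(-1, 1) = 2
  height(34) = 1 + max(-1, -1) = 0
  height(33) = 1 + max(-1, 0) = 1
  height(42) = 1 + max(-1, -1) = 0
  height(37) = 1 + max(1, 0) = 2
  height(31) = 1 + max(2, 2) = 3
  height(1) = 1 + max(-1, 3) = 4
  height(49) = 1 + max(4, -1) = 5
Height = 5


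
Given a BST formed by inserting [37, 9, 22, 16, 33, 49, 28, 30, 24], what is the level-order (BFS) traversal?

Tree insertion order: [37, 9, 22, 16, 33, 49, 28, 30, 24]
Tree (level-order array): [37, 9, 49, None, 22, None, None, 16, 33, None, None, 28, None, 24, 30]
BFS from the root, enqueuing left then right child of each popped node:
  queue [37] -> pop 37, enqueue [9, 49], visited so far: [37]
  queue [9, 49] -> pop 9, enqueue [22], visited so far: [37, 9]
  queue [49, 22] -> pop 49, enqueue [none], visited so far: [37, 9, 49]
  queue [22] -> pop 22, enqueue [16, 33], visited so far: [37, 9, 49, 22]
  queue [16, 33] -> pop 16, enqueue [none], visited so far: [37, 9, 49, 22, 16]
  queue [33] -> pop 33, enqueue [28], visited so far: [37, 9, 49, 22, 16, 33]
  queue [28] -> pop 28, enqueue [24, 30], visited so far: [37, 9, 49, 22, 16, 33, 28]
  queue [24, 30] -> pop 24, enqueue [none], visited so far: [37, 9, 49, 22, 16, 33, 28, 24]
  queue [30] -> pop 30, enqueue [none], visited so far: [37, 9, 49, 22, 16, 33, 28, 24, 30]
Result: [37, 9, 49, 22, 16, 33, 28, 24, 30]


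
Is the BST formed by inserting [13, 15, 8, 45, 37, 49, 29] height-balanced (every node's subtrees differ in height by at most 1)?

Tree (level-order array): [13, 8, 15, None, None, None, 45, 37, 49, 29]
Definition: a tree is height-balanced if, at every node, |h(left) - h(right)| <= 1 (empty subtree has height -1).
Bottom-up per-node check:
  node 8: h_left=-1, h_right=-1, diff=0 [OK], height=0
  node 29: h_left=-1, h_right=-1, diff=0 [OK], height=0
  node 37: h_left=0, h_right=-1, diff=1 [OK], height=1
  node 49: h_left=-1, h_right=-1, diff=0 [OK], height=0
  node 45: h_left=1, h_right=0, diff=1 [OK], height=2
  node 15: h_left=-1, h_right=2, diff=3 [FAIL (|-1-2|=3 > 1)], height=3
  node 13: h_left=0, h_right=3, diff=3 [FAIL (|0-3|=3 > 1)], height=4
Node 15 violates the condition: |-1 - 2| = 3 > 1.
Result: Not balanced


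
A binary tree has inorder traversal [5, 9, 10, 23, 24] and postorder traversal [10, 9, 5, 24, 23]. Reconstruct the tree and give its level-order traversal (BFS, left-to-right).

Inorder:   [5, 9, 10, 23, 24]
Postorder: [10, 9, 5, 24, 23]
Algorithm: postorder visits root last, so walk postorder right-to-left;
each value is the root of the current inorder slice — split it at that
value, recurse on the right subtree first, then the left.
Recursive splits:
  root=23; inorder splits into left=[5, 9, 10], right=[24]
  root=24; inorder splits into left=[], right=[]
  root=5; inorder splits into left=[], right=[9, 10]
  root=9; inorder splits into left=[], right=[10]
  root=10; inorder splits into left=[], right=[]
Reconstructed level-order: [23, 5, 24, 9, 10]


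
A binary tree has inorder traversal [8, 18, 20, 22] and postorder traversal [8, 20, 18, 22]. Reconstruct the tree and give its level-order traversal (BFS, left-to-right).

Inorder:   [8, 18, 20, 22]
Postorder: [8, 20, 18, 22]
Algorithm: postorder visits root last, so walk postorder right-to-left;
each value is the root of the current inorder slice — split it at that
value, recurse on the right subtree first, then the left.
Recursive splits:
  root=22; inorder splits into left=[8, 18, 20], right=[]
  root=18; inorder splits into left=[8], right=[20]
  root=20; inorder splits into left=[], right=[]
  root=8; inorder splits into left=[], right=[]
Reconstructed level-order: [22, 18, 8, 20]


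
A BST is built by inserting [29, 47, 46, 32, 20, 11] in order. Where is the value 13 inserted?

Starting tree (level order): [29, 20, 47, 11, None, 46, None, None, None, 32]
Insertion path: 29 -> 20 -> 11
Result: insert 13 as right child of 11
Final tree (level order): [29, 20, 47, 11, None, 46, None, None, 13, 32]


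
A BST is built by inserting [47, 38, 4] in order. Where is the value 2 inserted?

Starting tree (level order): [47, 38, None, 4]
Insertion path: 47 -> 38 -> 4
Result: insert 2 as left child of 4
Final tree (level order): [47, 38, None, 4, None, 2]


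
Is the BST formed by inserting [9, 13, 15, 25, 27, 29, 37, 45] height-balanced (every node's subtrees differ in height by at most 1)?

Tree (level-order array): [9, None, 13, None, 15, None, 25, None, 27, None, 29, None, 37, None, 45]
Definition: a tree is height-balanced if, at every node, |h(left) - h(right)| <= 1 (empty subtree has height -1).
Bottom-up per-node check:
  node 45: h_left=-1, h_right=-1, diff=0 [OK], height=0
  node 37: h_left=-1, h_right=0, diff=1 [OK], height=1
  node 29: h_left=-1, h_right=1, diff=2 [FAIL (|-1-1|=2 > 1)], height=2
  node 27: h_left=-1, h_right=2, diff=3 [FAIL (|-1-2|=3 > 1)], height=3
  node 25: h_left=-1, h_right=3, diff=4 [FAIL (|-1-3|=4 > 1)], height=4
  node 15: h_left=-1, h_right=4, diff=5 [FAIL (|-1-4|=5 > 1)], height=5
  node 13: h_left=-1, h_right=5, diff=6 [FAIL (|-1-5|=6 > 1)], height=6
  node 9: h_left=-1, h_right=6, diff=7 [FAIL (|-1-6|=7 > 1)], height=7
Node 29 violates the condition: |-1 - 1| = 2 > 1.
Result: Not balanced


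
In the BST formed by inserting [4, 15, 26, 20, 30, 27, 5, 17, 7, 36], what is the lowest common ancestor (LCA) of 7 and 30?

Tree insertion order: [4, 15, 26, 20, 30, 27, 5, 17, 7, 36]
Tree (level-order array): [4, None, 15, 5, 26, None, 7, 20, 30, None, None, 17, None, 27, 36]
In a BST, the LCA of p=7, q=30 is the first node v on the
root-to-leaf path with p <= v <= q (go left if both < v, right if both > v).
Walk from root:
  at 4: both 7 and 30 > 4, go right
  at 15: 7 <= 15 <= 30, this is the LCA
LCA = 15


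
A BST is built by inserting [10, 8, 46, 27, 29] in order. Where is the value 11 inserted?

Starting tree (level order): [10, 8, 46, None, None, 27, None, None, 29]
Insertion path: 10 -> 46 -> 27
Result: insert 11 as left child of 27
Final tree (level order): [10, 8, 46, None, None, 27, None, 11, 29]


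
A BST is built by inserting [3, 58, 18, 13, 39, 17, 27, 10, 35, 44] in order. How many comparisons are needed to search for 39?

Search path for 39: 3 -> 58 -> 18 -> 39
Found: True
Comparisons: 4


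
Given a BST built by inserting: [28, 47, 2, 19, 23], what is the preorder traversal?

Tree insertion order: [28, 47, 2, 19, 23]
Tree (level-order array): [28, 2, 47, None, 19, None, None, None, 23]
Preorder traversal: [28, 2, 19, 23, 47]


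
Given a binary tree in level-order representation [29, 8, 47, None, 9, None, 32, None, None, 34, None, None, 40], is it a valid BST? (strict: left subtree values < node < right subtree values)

Level-order array: [29, 8, 47, None, 9, None, 32, None, None, 34, None, None, 40]
Validate using subtree bounds (lo, hi): at each node, require lo < value < hi,
then recurse left with hi=value and right with lo=value.
Preorder trace (stopping at first violation):
  at node 29 with bounds (-inf, +inf): OK
  at node 8 with bounds (-inf, 29): OK
  at node 9 with bounds (8, 29): OK
  at node 47 with bounds (29, +inf): OK
  at node 32 with bounds (47, +inf): VIOLATION
Node 32 violates its bound: not (47 < 32 < +inf).
Result: Not a valid BST


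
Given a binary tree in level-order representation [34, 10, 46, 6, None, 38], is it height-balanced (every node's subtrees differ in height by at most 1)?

Tree (level-order array): [34, 10, 46, 6, None, 38]
Definition: a tree is height-balanced if, at every node, |h(left) - h(right)| <= 1 (empty subtree has height -1).
Bottom-up per-node check:
  node 6: h_left=-1, h_right=-1, diff=0 [OK], height=0
  node 10: h_left=0, h_right=-1, diff=1 [OK], height=1
  node 38: h_left=-1, h_right=-1, diff=0 [OK], height=0
  node 46: h_left=0, h_right=-1, diff=1 [OK], height=1
  node 34: h_left=1, h_right=1, diff=0 [OK], height=2
All nodes satisfy the balance condition.
Result: Balanced


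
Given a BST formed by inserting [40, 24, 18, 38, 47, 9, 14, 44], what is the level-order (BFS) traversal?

Tree insertion order: [40, 24, 18, 38, 47, 9, 14, 44]
Tree (level-order array): [40, 24, 47, 18, 38, 44, None, 9, None, None, None, None, None, None, 14]
BFS from the root, enqueuing left then right child of each popped node:
  queue [40] -> pop 40, enqueue [24, 47], visited so far: [40]
  queue [24, 47] -> pop 24, enqueue [18, 38], visited so far: [40, 24]
  queue [47, 18, 38] -> pop 47, enqueue [44], visited so far: [40, 24, 47]
  queue [18, 38, 44] -> pop 18, enqueue [9], visited so far: [40, 24, 47, 18]
  queue [38, 44, 9] -> pop 38, enqueue [none], visited so far: [40, 24, 47, 18, 38]
  queue [44, 9] -> pop 44, enqueue [none], visited so far: [40, 24, 47, 18, 38, 44]
  queue [9] -> pop 9, enqueue [14], visited so far: [40, 24, 47, 18, 38, 44, 9]
  queue [14] -> pop 14, enqueue [none], visited so far: [40, 24, 47, 18, 38, 44, 9, 14]
Result: [40, 24, 47, 18, 38, 44, 9, 14]


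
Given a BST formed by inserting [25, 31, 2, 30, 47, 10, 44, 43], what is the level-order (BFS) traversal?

Tree insertion order: [25, 31, 2, 30, 47, 10, 44, 43]
Tree (level-order array): [25, 2, 31, None, 10, 30, 47, None, None, None, None, 44, None, 43]
BFS from the root, enqueuing left then right child of each popped node:
  queue [25] -> pop 25, enqueue [2, 31], visited so far: [25]
  queue [2, 31] -> pop 2, enqueue [10], visited so far: [25, 2]
  queue [31, 10] -> pop 31, enqueue [30, 47], visited so far: [25, 2, 31]
  queue [10, 30, 47] -> pop 10, enqueue [none], visited so far: [25, 2, 31, 10]
  queue [30, 47] -> pop 30, enqueue [none], visited so far: [25, 2, 31, 10, 30]
  queue [47] -> pop 47, enqueue [44], visited so far: [25, 2, 31, 10, 30, 47]
  queue [44] -> pop 44, enqueue [43], visited so far: [25, 2, 31, 10, 30, 47, 44]
  queue [43] -> pop 43, enqueue [none], visited so far: [25, 2, 31, 10, 30, 47, 44, 43]
Result: [25, 2, 31, 10, 30, 47, 44, 43]


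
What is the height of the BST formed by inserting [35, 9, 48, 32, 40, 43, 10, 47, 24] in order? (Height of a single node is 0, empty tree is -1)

Insertion order: [35, 9, 48, 32, 40, 43, 10, 47, 24]
Tree (level-order array): [35, 9, 48, None, 32, 40, None, 10, None, None, 43, None, 24, None, 47]
Compute height bottom-up (empty subtree = -1):
  height(24) = 1 + max(-1, -1) = 0
  height(10) = 1 + max(-1, 0) = 1
  height(32) = 1 + max(1, -1) = 2
  height(9) = 1 + max(-1, 2) = 3
  height(47) = 1 + max(-1, -1) = 0
  height(43) = 1 + max(-1, 0) = 1
  height(40) = 1 + max(-1, 1) = 2
  height(48) = 1 + max(2, -1) = 3
  height(35) = 1 + max(3, 3) = 4
Height = 4


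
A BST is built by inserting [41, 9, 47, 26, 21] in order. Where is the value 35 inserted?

Starting tree (level order): [41, 9, 47, None, 26, None, None, 21]
Insertion path: 41 -> 9 -> 26
Result: insert 35 as right child of 26
Final tree (level order): [41, 9, 47, None, 26, None, None, 21, 35]


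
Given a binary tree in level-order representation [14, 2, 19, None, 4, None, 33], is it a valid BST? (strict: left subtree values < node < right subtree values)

Level-order array: [14, 2, 19, None, 4, None, 33]
Validate using subtree bounds (lo, hi): at each node, require lo < value < hi,
then recurse left with hi=value and right with lo=value.
Preorder trace (stopping at first violation):
  at node 14 with bounds (-inf, +inf): OK
  at node 2 with bounds (-inf, 14): OK
  at node 4 with bounds (2, 14): OK
  at node 19 with bounds (14, +inf): OK
  at node 33 with bounds (19, +inf): OK
No violation found at any node.
Result: Valid BST


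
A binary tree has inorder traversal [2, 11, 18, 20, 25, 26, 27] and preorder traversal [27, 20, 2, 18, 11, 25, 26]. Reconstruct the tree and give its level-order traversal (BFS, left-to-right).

Inorder:  [2, 11, 18, 20, 25, 26, 27]
Preorder: [27, 20, 2, 18, 11, 25, 26]
Algorithm: preorder visits root first, so consume preorder in order;
for each root, split the current inorder slice at that value into
left-subtree inorder and right-subtree inorder, then recurse.
Recursive splits:
  root=27; inorder splits into left=[2, 11, 18, 20, 25, 26], right=[]
  root=20; inorder splits into left=[2, 11, 18], right=[25, 26]
  root=2; inorder splits into left=[], right=[11, 18]
  root=18; inorder splits into left=[11], right=[]
  root=11; inorder splits into left=[], right=[]
  root=25; inorder splits into left=[], right=[26]
  root=26; inorder splits into left=[], right=[]
Reconstructed level-order: [27, 20, 2, 25, 18, 26, 11]


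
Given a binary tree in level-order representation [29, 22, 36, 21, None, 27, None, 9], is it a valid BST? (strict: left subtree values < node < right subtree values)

Level-order array: [29, 22, 36, 21, None, 27, None, 9]
Validate using subtree bounds (lo, hi): at each node, require lo < value < hi,
then recurse left with hi=value and right with lo=value.
Preorder trace (stopping at first violation):
  at node 29 with bounds (-inf, +inf): OK
  at node 22 with bounds (-inf, 29): OK
  at node 21 with bounds (-inf, 22): OK
  at node 9 with bounds (-inf, 21): OK
  at node 36 with bounds (29, +inf): OK
  at node 27 with bounds (29, 36): VIOLATION
Node 27 violates its bound: not (29 < 27 < 36).
Result: Not a valid BST


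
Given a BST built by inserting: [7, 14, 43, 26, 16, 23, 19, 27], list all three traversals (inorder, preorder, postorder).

Tree insertion order: [7, 14, 43, 26, 16, 23, 19, 27]
Tree (level-order array): [7, None, 14, None, 43, 26, None, 16, 27, None, 23, None, None, 19]
Inorder (L, root, R): [7, 14, 16, 19, 23, 26, 27, 43]
Preorder (root, L, R): [7, 14, 43, 26, 16, 23, 19, 27]
Postorder (L, R, root): [19, 23, 16, 27, 26, 43, 14, 7]


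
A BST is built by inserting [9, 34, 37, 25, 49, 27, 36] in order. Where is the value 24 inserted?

Starting tree (level order): [9, None, 34, 25, 37, None, 27, 36, 49]
Insertion path: 9 -> 34 -> 25
Result: insert 24 as left child of 25
Final tree (level order): [9, None, 34, 25, 37, 24, 27, 36, 49]


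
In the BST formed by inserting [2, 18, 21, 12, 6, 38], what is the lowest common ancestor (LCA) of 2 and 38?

Tree insertion order: [2, 18, 21, 12, 6, 38]
Tree (level-order array): [2, None, 18, 12, 21, 6, None, None, 38]
In a BST, the LCA of p=2, q=38 is the first node v on the
root-to-leaf path with p <= v <= q (go left if both < v, right if both > v).
Walk from root:
  at 2: 2 <= 2 <= 38, this is the LCA
LCA = 2


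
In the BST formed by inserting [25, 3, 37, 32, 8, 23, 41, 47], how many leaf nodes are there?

Tree built from: [25, 3, 37, 32, 8, 23, 41, 47]
Tree (level-order array): [25, 3, 37, None, 8, 32, 41, None, 23, None, None, None, 47]
Rule: A leaf has 0 children.
Per-node child counts:
  node 25: 2 child(ren)
  node 3: 1 child(ren)
  node 8: 1 child(ren)
  node 23: 0 child(ren)
  node 37: 2 child(ren)
  node 32: 0 child(ren)
  node 41: 1 child(ren)
  node 47: 0 child(ren)
Matching nodes: [23, 32, 47]
Count of leaf nodes: 3


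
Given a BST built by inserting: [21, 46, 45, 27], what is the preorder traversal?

Tree insertion order: [21, 46, 45, 27]
Tree (level-order array): [21, None, 46, 45, None, 27]
Preorder traversal: [21, 46, 45, 27]


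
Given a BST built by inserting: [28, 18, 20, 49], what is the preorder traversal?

Tree insertion order: [28, 18, 20, 49]
Tree (level-order array): [28, 18, 49, None, 20]
Preorder traversal: [28, 18, 20, 49]


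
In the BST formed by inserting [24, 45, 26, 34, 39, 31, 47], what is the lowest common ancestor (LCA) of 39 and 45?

Tree insertion order: [24, 45, 26, 34, 39, 31, 47]
Tree (level-order array): [24, None, 45, 26, 47, None, 34, None, None, 31, 39]
In a BST, the LCA of p=39, q=45 is the first node v on the
root-to-leaf path with p <= v <= q (go left if both < v, right if both > v).
Walk from root:
  at 24: both 39 and 45 > 24, go right
  at 45: 39 <= 45 <= 45, this is the LCA
LCA = 45


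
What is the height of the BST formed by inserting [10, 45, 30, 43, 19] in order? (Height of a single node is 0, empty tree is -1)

Insertion order: [10, 45, 30, 43, 19]
Tree (level-order array): [10, None, 45, 30, None, 19, 43]
Compute height bottom-up (empty subtree = -1):
  height(19) = 1 + max(-1, -1) = 0
  height(43) = 1 + max(-1, -1) = 0
  height(30) = 1 + max(0, 0) = 1
  height(45) = 1 + max(1, -1) = 2
  height(10) = 1 + max(-1, 2) = 3
Height = 3


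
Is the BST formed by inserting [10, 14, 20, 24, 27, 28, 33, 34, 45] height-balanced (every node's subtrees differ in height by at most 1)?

Tree (level-order array): [10, None, 14, None, 20, None, 24, None, 27, None, 28, None, 33, None, 34, None, 45]
Definition: a tree is height-balanced if, at every node, |h(left) - h(right)| <= 1 (empty subtree has height -1).
Bottom-up per-node check:
  node 45: h_left=-1, h_right=-1, diff=0 [OK], height=0
  node 34: h_left=-1, h_right=0, diff=1 [OK], height=1
  node 33: h_left=-1, h_right=1, diff=2 [FAIL (|-1-1|=2 > 1)], height=2
  node 28: h_left=-1, h_right=2, diff=3 [FAIL (|-1-2|=3 > 1)], height=3
  node 27: h_left=-1, h_right=3, diff=4 [FAIL (|-1-3|=4 > 1)], height=4
  node 24: h_left=-1, h_right=4, diff=5 [FAIL (|-1-4|=5 > 1)], height=5
  node 20: h_left=-1, h_right=5, diff=6 [FAIL (|-1-5|=6 > 1)], height=6
  node 14: h_left=-1, h_right=6, diff=7 [FAIL (|-1-6|=7 > 1)], height=7
  node 10: h_left=-1, h_right=7, diff=8 [FAIL (|-1-7|=8 > 1)], height=8
Node 33 violates the condition: |-1 - 1| = 2 > 1.
Result: Not balanced


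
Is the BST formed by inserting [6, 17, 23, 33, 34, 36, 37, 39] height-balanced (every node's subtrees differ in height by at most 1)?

Tree (level-order array): [6, None, 17, None, 23, None, 33, None, 34, None, 36, None, 37, None, 39]
Definition: a tree is height-balanced if, at every node, |h(left) - h(right)| <= 1 (empty subtree has height -1).
Bottom-up per-node check:
  node 39: h_left=-1, h_right=-1, diff=0 [OK], height=0
  node 37: h_left=-1, h_right=0, diff=1 [OK], height=1
  node 36: h_left=-1, h_right=1, diff=2 [FAIL (|-1-1|=2 > 1)], height=2
  node 34: h_left=-1, h_right=2, diff=3 [FAIL (|-1-2|=3 > 1)], height=3
  node 33: h_left=-1, h_right=3, diff=4 [FAIL (|-1-3|=4 > 1)], height=4
  node 23: h_left=-1, h_right=4, diff=5 [FAIL (|-1-4|=5 > 1)], height=5
  node 17: h_left=-1, h_right=5, diff=6 [FAIL (|-1-5|=6 > 1)], height=6
  node 6: h_left=-1, h_right=6, diff=7 [FAIL (|-1-6|=7 > 1)], height=7
Node 36 violates the condition: |-1 - 1| = 2 > 1.
Result: Not balanced


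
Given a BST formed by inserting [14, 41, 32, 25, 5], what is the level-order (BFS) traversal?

Tree insertion order: [14, 41, 32, 25, 5]
Tree (level-order array): [14, 5, 41, None, None, 32, None, 25]
BFS from the root, enqueuing left then right child of each popped node:
  queue [14] -> pop 14, enqueue [5, 41], visited so far: [14]
  queue [5, 41] -> pop 5, enqueue [none], visited so far: [14, 5]
  queue [41] -> pop 41, enqueue [32], visited so far: [14, 5, 41]
  queue [32] -> pop 32, enqueue [25], visited so far: [14, 5, 41, 32]
  queue [25] -> pop 25, enqueue [none], visited so far: [14, 5, 41, 32, 25]
Result: [14, 5, 41, 32, 25]


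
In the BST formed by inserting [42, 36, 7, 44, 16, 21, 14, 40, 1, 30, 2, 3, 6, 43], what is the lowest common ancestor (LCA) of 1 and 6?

Tree insertion order: [42, 36, 7, 44, 16, 21, 14, 40, 1, 30, 2, 3, 6, 43]
Tree (level-order array): [42, 36, 44, 7, 40, 43, None, 1, 16, None, None, None, None, None, 2, 14, 21, None, 3, None, None, None, 30, None, 6]
In a BST, the LCA of p=1, q=6 is the first node v on the
root-to-leaf path with p <= v <= q (go left if both < v, right if both > v).
Walk from root:
  at 42: both 1 and 6 < 42, go left
  at 36: both 1 and 6 < 36, go left
  at 7: both 1 and 6 < 7, go left
  at 1: 1 <= 1 <= 6, this is the LCA
LCA = 1


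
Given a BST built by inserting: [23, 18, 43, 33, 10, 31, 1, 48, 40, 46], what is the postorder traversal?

Tree insertion order: [23, 18, 43, 33, 10, 31, 1, 48, 40, 46]
Tree (level-order array): [23, 18, 43, 10, None, 33, 48, 1, None, 31, 40, 46]
Postorder traversal: [1, 10, 18, 31, 40, 33, 46, 48, 43, 23]


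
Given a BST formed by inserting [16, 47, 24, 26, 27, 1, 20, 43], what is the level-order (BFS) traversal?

Tree insertion order: [16, 47, 24, 26, 27, 1, 20, 43]
Tree (level-order array): [16, 1, 47, None, None, 24, None, 20, 26, None, None, None, 27, None, 43]
BFS from the root, enqueuing left then right child of each popped node:
  queue [16] -> pop 16, enqueue [1, 47], visited so far: [16]
  queue [1, 47] -> pop 1, enqueue [none], visited so far: [16, 1]
  queue [47] -> pop 47, enqueue [24], visited so far: [16, 1, 47]
  queue [24] -> pop 24, enqueue [20, 26], visited so far: [16, 1, 47, 24]
  queue [20, 26] -> pop 20, enqueue [none], visited so far: [16, 1, 47, 24, 20]
  queue [26] -> pop 26, enqueue [27], visited so far: [16, 1, 47, 24, 20, 26]
  queue [27] -> pop 27, enqueue [43], visited so far: [16, 1, 47, 24, 20, 26, 27]
  queue [43] -> pop 43, enqueue [none], visited so far: [16, 1, 47, 24, 20, 26, 27, 43]
Result: [16, 1, 47, 24, 20, 26, 27, 43]


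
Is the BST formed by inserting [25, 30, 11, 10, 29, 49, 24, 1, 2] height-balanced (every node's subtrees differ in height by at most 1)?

Tree (level-order array): [25, 11, 30, 10, 24, 29, 49, 1, None, None, None, None, None, None, None, None, 2]
Definition: a tree is height-balanced if, at every node, |h(left) - h(right)| <= 1 (empty subtree has height -1).
Bottom-up per-node check:
  node 2: h_left=-1, h_right=-1, diff=0 [OK], height=0
  node 1: h_left=-1, h_right=0, diff=1 [OK], height=1
  node 10: h_left=1, h_right=-1, diff=2 [FAIL (|1--1|=2 > 1)], height=2
  node 24: h_left=-1, h_right=-1, diff=0 [OK], height=0
  node 11: h_left=2, h_right=0, diff=2 [FAIL (|2-0|=2 > 1)], height=3
  node 29: h_left=-1, h_right=-1, diff=0 [OK], height=0
  node 49: h_left=-1, h_right=-1, diff=0 [OK], height=0
  node 30: h_left=0, h_right=0, diff=0 [OK], height=1
  node 25: h_left=3, h_right=1, diff=2 [FAIL (|3-1|=2 > 1)], height=4
Node 10 violates the condition: |1 - -1| = 2 > 1.
Result: Not balanced


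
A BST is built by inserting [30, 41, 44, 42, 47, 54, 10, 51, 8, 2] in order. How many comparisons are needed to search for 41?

Search path for 41: 30 -> 41
Found: True
Comparisons: 2


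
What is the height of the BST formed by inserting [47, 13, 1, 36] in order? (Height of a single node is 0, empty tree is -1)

Insertion order: [47, 13, 1, 36]
Tree (level-order array): [47, 13, None, 1, 36]
Compute height bottom-up (empty subtree = -1):
  height(1) = 1 + max(-1, -1) = 0
  height(36) = 1 + max(-1, -1) = 0
  height(13) = 1 + max(0, 0) = 1
  height(47) = 1 + max(1, -1) = 2
Height = 2


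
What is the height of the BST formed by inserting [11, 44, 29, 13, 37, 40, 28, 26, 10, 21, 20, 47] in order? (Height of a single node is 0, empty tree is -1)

Insertion order: [11, 44, 29, 13, 37, 40, 28, 26, 10, 21, 20, 47]
Tree (level-order array): [11, 10, 44, None, None, 29, 47, 13, 37, None, None, None, 28, None, 40, 26, None, None, None, 21, None, 20]
Compute height bottom-up (empty subtree = -1):
  height(10) = 1 + max(-1, -1) = 0
  height(20) = 1 + max(-1, -1) = 0
  height(21) = 1 + max(0, -1) = 1
  height(26) = 1 + max(1, -1) = 2
  height(28) = 1 + max(2, -1) = 3
  height(13) = 1 + max(-1, 3) = 4
  height(40) = 1 + max(-1, -1) = 0
  height(37) = 1 + max(-1, 0) = 1
  height(29) = 1 + max(4, 1) = 5
  height(47) = 1 + max(-1, -1) = 0
  height(44) = 1 + max(5, 0) = 6
  height(11) = 1 + max(0, 6) = 7
Height = 7


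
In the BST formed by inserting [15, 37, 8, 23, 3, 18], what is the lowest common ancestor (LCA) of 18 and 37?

Tree insertion order: [15, 37, 8, 23, 3, 18]
Tree (level-order array): [15, 8, 37, 3, None, 23, None, None, None, 18]
In a BST, the LCA of p=18, q=37 is the first node v on the
root-to-leaf path with p <= v <= q (go left if both < v, right if both > v).
Walk from root:
  at 15: both 18 and 37 > 15, go right
  at 37: 18 <= 37 <= 37, this is the LCA
LCA = 37


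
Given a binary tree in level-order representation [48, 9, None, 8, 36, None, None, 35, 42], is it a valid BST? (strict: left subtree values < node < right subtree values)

Level-order array: [48, 9, None, 8, 36, None, None, 35, 42]
Validate using subtree bounds (lo, hi): at each node, require lo < value < hi,
then recurse left with hi=value and right with lo=value.
Preorder trace (stopping at first violation):
  at node 48 with bounds (-inf, +inf): OK
  at node 9 with bounds (-inf, 48): OK
  at node 8 with bounds (-inf, 9): OK
  at node 36 with bounds (9, 48): OK
  at node 35 with bounds (9, 36): OK
  at node 42 with bounds (36, 48): OK
No violation found at any node.
Result: Valid BST


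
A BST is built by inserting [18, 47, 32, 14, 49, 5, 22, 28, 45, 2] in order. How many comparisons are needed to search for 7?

Search path for 7: 18 -> 14 -> 5
Found: False
Comparisons: 3


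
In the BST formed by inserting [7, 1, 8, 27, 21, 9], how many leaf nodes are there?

Tree built from: [7, 1, 8, 27, 21, 9]
Tree (level-order array): [7, 1, 8, None, None, None, 27, 21, None, 9]
Rule: A leaf has 0 children.
Per-node child counts:
  node 7: 2 child(ren)
  node 1: 0 child(ren)
  node 8: 1 child(ren)
  node 27: 1 child(ren)
  node 21: 1 child(ren)
  node 9: 0 child(ren)
Matching nodes: [1, 9]
Count of leaf nodes: 2


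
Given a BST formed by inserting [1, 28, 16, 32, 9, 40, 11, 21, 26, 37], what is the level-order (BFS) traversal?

Tree insertion order: [1, 28, 16, 32, 9, 40, 11, 21, 26, 37]
Tree (level-order array): [1, None, 28, 16, 32, 9, 21, None, 40, None, 11, None, 26, 37]
BFS from the root, enqueuing left then right child of each popped node:
  queue [1] -> pop 1, enqueue [28], visited so far: [1]
  queue [28] -> pop 28, enqueue [16, 32], visited so far: [1, 28]
  queue [16, 32] -> pop 16, enqueue [9, 21], visited so far: [1, 28, 16]
  queue [32, 9, 21] -> pop 32, enqueue [40], visited so far: [1, 28, 16, 32]
  queue [9, 21, 40] -> pop 9, enqueue [11], visited so far: [1, 28, 16, 32, 9]
  queue [21, 40, 11] -> pop 21, enqueue [26], visited so far: [1, 28, 16, 32, 9, 21]
  queue [40, 11, 26] -> pop 40, enqueue [37], visited so far: [1, 28, 16, 32, 9, 21, 40]
  queue [11, 26, 37] -> pop 11, enqueue [none], visited so far: [1, 28, 16, 32, 9, 21, 40, 11]
  queue [26, 37] -> pop 26, enqueue [none], visited so far: [1, 28, 16, 32, 9, 21, 40, 11, 26]
  queue [37] -> pop 37, enqueue [none], visited so far: [1, 28, 16, 32, 9, 21, 40, 11, 26, 37]
Result: [1, 28, 16, 32, 9, 21, 40, 11, 26, 37]


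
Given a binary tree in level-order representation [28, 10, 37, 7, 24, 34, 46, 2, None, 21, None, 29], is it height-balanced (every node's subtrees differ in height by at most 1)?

Tree (level-order array): [28, 10, 37, 7, 24, 34, 46, 2, None, 21, None, 29]
Definition: a tree is height-balanced if, at every node, |h(left) - h(right)| <= 1 (empty subtree has height -1).
Bottom-up per-node check:
  node 2: h_left=-1, h_right=-1, diff=0 [OK], height=0
  node 7: h_left=0, h_right=-1, diff=1 [OK], height=1
  node 21: h_left=-1, h_right=-1, diff=0 [OK], height=0
  node 24: h_left=0, h_right=-1, diff=1 [OK], height=1
  node 10: h_left=1, h_right=1, diff=0 [OK], height=2
  node 29: h_left=-1, h_right=-1, diff=0 [OK], height=0
  node 34: h_left=0, h_right=-1, diff=1 [OK], height=1
  node 46: h_left=-1, h_right=-1, diff=0 [OK], height=0
  node 37: h_left=1, h_right=0, diff=1 [OK], height=2
  node 28: h_left=2, h_right=2, diff=0 [OK], height=3
All nodes satisfy the balance condition.
Result: Balanced


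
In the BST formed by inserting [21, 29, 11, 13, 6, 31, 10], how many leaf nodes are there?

Tree built from: [21, 29, 11, 13, 6, 31, 10]
Tree (level-order array): [21, 11, 29, 6, 13, None, 31, None, 10]
Rule: A leaf has 0 children.
Per-node child counts:
  node 21: 2 child(ren)
  node 11: 2 child(ren)
  node 6: 1 child(ren)
  node 10: 0 child(ren)
  node 13: 0 child(ren)
  node 29: 1 child(ren)
  node 31: 0 child(ren)
Matching nodes: [10, 13, 31]
Count of leaf nodes: 3


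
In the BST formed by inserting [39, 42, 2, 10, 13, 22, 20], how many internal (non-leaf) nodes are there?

Tree built from: [39, 42, 2, 10, 13, 22, 20]
Tree (level-order array): [39, 2, 42, None, 10, None, None, None, 13, None, 22, 20]
Rule: An internal node has at least one child.
Per-node child counts:
  node 39: 2 child(ren)
  node 2: 1 child(ren)
  node 10: 1 child(ren)
  node 13: 1 child(ren)
  node 22: 1 child(ren)
  node 20: 0 child(ren)
  node 42: 0 child(ren)
Matching nodes: [39, 2, 10, 13, 22]
Count of internal (non-leaf) nodes: 5


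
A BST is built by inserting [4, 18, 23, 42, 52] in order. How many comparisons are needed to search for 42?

Search path for 42: 4 -> 18 -> 23 -> 42
Found: True
Comparisons: 4


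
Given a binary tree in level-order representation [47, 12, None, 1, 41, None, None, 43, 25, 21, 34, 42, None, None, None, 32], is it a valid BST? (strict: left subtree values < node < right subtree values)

Level-order array: [47, 12, None, 1, 41, None, None, 43, 25, 21, 34, 42, None, None, None, 32]
Validate using subtree bounds (lo, hi): at each node, require lo < value < hi,
then recurse left with hi=value and right with lo=value.
Preorder trace (stopping at first violation):
  at node 47 with bounds (-inf, +inf): OK
  at node 12 with bounds (-inf, 47): OK
  at node 1 with bounds (-inf, 12): OK
  at node 41 with bounds (12, 47): OK
  at node 43 with bounds (12, 41): VIOLATION
Node 43 violates its bound: not (12 < 43 < 41).
Result: Not a valid BST


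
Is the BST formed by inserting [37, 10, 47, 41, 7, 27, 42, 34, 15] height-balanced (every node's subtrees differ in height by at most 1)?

Tree (level-order array): [37, 10, 47, 7, 27, 41, None, None, None, 15, 34, None, 42]
Definition: a tree is height-balanced if, at every node, |h(left) - h(right)| <= 1 (empty subtree has height -1).
Bottom-up per-node check:
  node 7: h_left=-1, h_right=-1, diff=0 [OK], height=0
  node 15: h_left=-1, h_right=-1, diff=0 [OK], height=0
  node 34: h_left=-1, h_right=-1, diff=0 [OK], height=0
  node 27: h_left=0, h_right=0, diff=0 [OK], height=1
  node 10: h_left=0, h_right=1, diff=1 [OK], height=2
  node 42: h_left=-1, h_right=-1, diff=0 [OK], height=0
  node 41: h_left=-1, h_right=0, diff=1 [OK], height=1
  node 47: h_left=1, h_right=-1, diff=2 [FAIL (|1--1|=2 > 1)], height=2
  node 37: h_left=2, h_right=2, diff=0 [OK], height=3
Node 47 violates the condition: |1 - -1| = 2 > 1.
Result: Not balanced


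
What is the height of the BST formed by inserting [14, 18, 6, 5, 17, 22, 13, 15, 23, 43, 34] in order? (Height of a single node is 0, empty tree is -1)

Insertion order: [14, 18, 6, 5, 17, 22, 13, 15, 23, 43, 34]
Tree (level-order array): [14, 6, 18, 5, 13, 17, 22, None, None, None, None, 15, None, None, 23, None, None, None, 43, 34]
Compute height bottom-up (empty subtree = -1):
  height(5) = 1 + max(-1, -1) = 0
  height(13) = 1 + max(-1, -1) = 0
  height(6) = 1 + max(0, 0) = 1
  height(15) = 1 + max(-1, -1) = 0
  height(17) = 1 + max(0, -1) = 1
  height(34) = 1 + max(-1, -1) = 0
  height(43) = 1 + max(0, -1) = 1
  height(23) = 1 + max(-1, 1) = 2
  height(22) = 1 + max(-1, 2) = 3
  height(18) = 1 + max(1, 3) = 4
  height(14) = 1 + max(1, 4) = 5
Height = 5


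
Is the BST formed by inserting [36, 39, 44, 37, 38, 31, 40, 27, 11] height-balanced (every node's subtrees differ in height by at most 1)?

Tree (level-order array): [36, 31, 39, 27, None, 37, 44, 11, None, None, 38, 40]
Definition: a tree is height-balanced if, at every node, |h(left) - h(right)| <= 1 (empty subtree has height -1).
Bottom-up per-node check:
  node 11: h_left=-1, h_right=-1, diff=0 [OK], height=0
  node 27: h_left=0, h_right=-1, diff=1 [OK], height=1
  node 31: h_left=1, h_right=-1, diff=2 [FAIL (|1--1|=2 > 1)], height=2
  node 38: h_left=-1, h_right=-1, diff=0 [OK], height=0
  node 37: h_left=-1, h_right=0, diff=1 [OK], height=1
  node 40: h_left=-1, h_right=-1, diff=0 [OK], height=0
  node 44: h_left=0, h_right=-1, diff=1 [OK], height=1
  node 39: h_left=1, h_right=1, diff=0 [OK], height=2
  node 36: h_left=2, h_right=2, diff=0 [OK], height=3
Node 31 violates the condition: |1 - -1| = 2 > 1.
Result: Not balanced


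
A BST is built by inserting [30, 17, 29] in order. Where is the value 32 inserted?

Starting tree (level order): [30, 17, None, None, 29]
Insertion path: 30
Result: insert 32 as right child of 30
Final tree (level order): [30, 17, 32, None, 29]
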